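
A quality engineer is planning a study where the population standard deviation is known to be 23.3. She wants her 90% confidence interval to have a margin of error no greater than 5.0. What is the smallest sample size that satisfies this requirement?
n ≥ 59

For margin E ≤ 5.0:
n ≥ (z* · σ / E)²
n ≥ (1.645 · 23.3 / 5.0)²
n ≥ 58.76

Minimum n = 59 (rounding up)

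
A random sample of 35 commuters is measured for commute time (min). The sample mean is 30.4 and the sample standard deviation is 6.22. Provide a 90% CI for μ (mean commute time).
(28.62, 32.18)

t-interval (σ unknown):
df = n - 1 = 34
t* = 1.691 for 90% confidence

Margin of error = t* · s/√n = 1.691 · 6.22/√35 = 1.78

CI: (28.62, 32.18)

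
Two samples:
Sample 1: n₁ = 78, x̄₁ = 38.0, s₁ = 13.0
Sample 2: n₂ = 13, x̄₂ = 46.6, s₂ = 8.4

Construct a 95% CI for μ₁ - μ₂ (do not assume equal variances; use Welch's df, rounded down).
(-14.32, -2.88)

Difference: x̄₁ - x̄₂ = -8.60
SE = √(s₁²/n₁ + s₂²/n₂) = √(13.0²/78 + 8.4²/13) = 2.7558
df = 22.92 → 22 (Welch–Satterthwaite, rounded down)
t* = 2.074

CI: -8.60 ± 2.074 · 2.7558 = -8.60 ± 5.72 = (-14.32, -2.88)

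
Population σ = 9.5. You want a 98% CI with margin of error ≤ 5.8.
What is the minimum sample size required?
n ≥ 15

For margin E ≤ 5.8:
n ≥ (z* · σ / E)²
n ≥ (2.326 · 9.5 / 5.8)²
n ≥ 14.51

Minimum n = 15 (rounding up)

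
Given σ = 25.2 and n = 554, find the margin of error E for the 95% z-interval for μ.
Margin of error = 2.10

Margin of error = z* · σ/√n
= 1.960 · 25.2/√554
= 1.960 · 25.2/23.5372
= 2.10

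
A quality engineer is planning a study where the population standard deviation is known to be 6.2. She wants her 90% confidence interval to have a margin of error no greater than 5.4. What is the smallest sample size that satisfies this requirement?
n ≥ 4

For margin E ≤ 5.4:
n ≥ (z* · σ / E)²
n ≥ (1.645 · 6.2 / 5.4)²
n ≥ 3.57

Minimum n = 4 (rounding up)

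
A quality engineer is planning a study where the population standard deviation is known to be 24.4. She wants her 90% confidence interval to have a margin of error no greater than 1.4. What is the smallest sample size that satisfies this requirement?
n ≥ 822

For margin E ≤ 1.4:
n ≥ (z* · σ / E)²
n ≥ (1.645 · 24.4 / 1.4)²
n ≥ 821.97

Minimum n = 822 (rounding up)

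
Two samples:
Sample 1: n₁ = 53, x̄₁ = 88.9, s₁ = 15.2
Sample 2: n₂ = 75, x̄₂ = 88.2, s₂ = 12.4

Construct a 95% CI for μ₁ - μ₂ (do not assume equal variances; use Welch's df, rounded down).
(-4.33, 5.73)

Difference: x̄₁ - x̄₂ = 0.70
SE = √(s₁²/n₁ + s₂²/n₂) = √(15.2²/53 + 12.4²/75) = 2.5317
df = 97.29 → 97 (Welch–Satterthwaite, rounded down)
t* = 1.985

CI: 0.70 ± 1.985 · 2.5317 = 0.70 ± 5.03 = (-4.33, 5.73)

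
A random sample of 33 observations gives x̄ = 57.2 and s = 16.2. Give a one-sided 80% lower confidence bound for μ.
μ ≥ 54.79

Lower bound (one-sided):
t* = 0.853 (one-sided for 80%)
Lower bound = x̄ - t* · s/√n = 57.2 - 0.853 · 16.2/√33 = 54.79

We are 80% confident that μ ≥ 54.79.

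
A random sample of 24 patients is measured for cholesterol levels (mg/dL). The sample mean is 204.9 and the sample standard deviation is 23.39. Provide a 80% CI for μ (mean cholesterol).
(198.60, 211.20)

t-interval (σ unknown):
df = n - 1 = 23
t* = 1.319 for 80% confidence

Margin of error = t* · s/√n = 1.319 · 23.39/√24 = 6.30

CI: (198.60, 211.20)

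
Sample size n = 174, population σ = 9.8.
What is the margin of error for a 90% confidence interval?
Margin of error = 1.22

Margin of error = z* · σ/√n
= 1.645 · 9.8/√174
= 1.645 · 9.8/13.1909
= 1.22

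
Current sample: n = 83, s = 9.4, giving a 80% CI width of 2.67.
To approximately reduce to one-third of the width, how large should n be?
n ≈ 747

CI width ∝ 1/√n
To reduce width by factor 3, need √n to grow by 3 → need 3² = 9 times as many samples.

Current: n = 83, width = 2.67
New: n = 747, width ≈ 0.88

Width reduced by factor of 2.67/0.88 = 3.03.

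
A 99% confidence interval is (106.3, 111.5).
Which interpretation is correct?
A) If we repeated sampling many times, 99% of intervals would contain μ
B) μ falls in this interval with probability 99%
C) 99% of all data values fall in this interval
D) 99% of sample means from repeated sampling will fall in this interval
A

A) Correct — this is the frequentist long-run coverage interpretation.
B) Wrong — μ is fixed; the randomness lives in the interval, not in μ.
C) Wrong — a CI is about the parameter μ, not individual data values.
D) Wrong — coverage applies to intervals containing μ, not to future x̄ values.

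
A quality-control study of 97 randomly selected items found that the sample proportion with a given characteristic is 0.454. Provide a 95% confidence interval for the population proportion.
(0.355, 0.553)

Proportion CI:
SE = √(p̂(1-p̂)/n) = √(0.454 · 0.546 / 97) = 0.05055

z* = 1.960
Margin = z* · SE = 1.960 · 0.05055 = 0.0991

CI: 0.454 ± 0.0991 = (0.355, 0.553)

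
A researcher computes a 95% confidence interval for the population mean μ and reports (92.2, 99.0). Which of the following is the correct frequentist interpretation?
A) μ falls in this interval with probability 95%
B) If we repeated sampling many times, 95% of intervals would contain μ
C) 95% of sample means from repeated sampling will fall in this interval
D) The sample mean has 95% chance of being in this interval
B

A) Wrong — μ is fixed; the randomness lives in the interval, not in μ.
B) Correct — this is the frequentist long-run coverage interpretation.
C) Wrong — coverage applies to intervals containing μ, not to future x̄ values.
D) Wrong — x̄ is observed and sits in the interval by construction.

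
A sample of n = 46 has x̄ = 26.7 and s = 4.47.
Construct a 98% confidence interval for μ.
(25.11, 28.29)

t-interval (σ unknown):
df = n - 1 = 45
t* = 2.412 for 98% confidence

Margin of error = t* · s/√n = 2.412 · 4.47/√46 = 1.59

CI: (25.11, 28.29)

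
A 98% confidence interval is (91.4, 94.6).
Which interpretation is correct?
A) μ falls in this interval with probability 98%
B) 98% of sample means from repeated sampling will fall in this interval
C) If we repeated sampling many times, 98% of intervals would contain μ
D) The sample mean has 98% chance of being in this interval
C

A) Wrong — μ is fixed; the randomness lives in the interval, not in μ.
B) Wrong — coverage applies to intervals containing μ, not to future x̄ values.
C) Correct — this is the frequentist long-run coverage interpretation.
D) Wrong — x̄ is observed and sits in the interval by construction.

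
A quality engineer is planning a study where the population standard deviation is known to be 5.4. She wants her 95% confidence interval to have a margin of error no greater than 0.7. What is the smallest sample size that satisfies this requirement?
n ≥ 229

For margin E ≤ 0.7:
n ≥ (z* · σ / E)²
n ≥ (1.960 · 5.4 / 0.7)²
n ≥ 228.61

Minimum n = 229 (rounding up)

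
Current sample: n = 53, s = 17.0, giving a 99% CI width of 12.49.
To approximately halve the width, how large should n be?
n ≈ 212

CI width ∝ 1/√n
To reduce width by factor 2, need √n to grow by 2 → need 2² = 4 times as many samples.

Current: n = 53, width = 12.49
New: n = 212, width ≈ 6.07

Width reduced by factor of 12.49/6.07 = 2.06.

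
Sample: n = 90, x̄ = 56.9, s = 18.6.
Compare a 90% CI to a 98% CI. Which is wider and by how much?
98% CI is wider by 2.77

df = 89
90% CI: t* = 1.662, (53.64, 60.16), width = 2 · t* · s/√n = 6.52
98% CI: t* = 2.369, (52.26, 61.54), width = 2 · t* · s/√n = 9.29

The 98% CI is wider by 9.29 - 6.52 = 2.77.
Higher confidence requires a wider interval.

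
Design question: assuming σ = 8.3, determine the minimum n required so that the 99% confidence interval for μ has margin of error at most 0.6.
n ≥ 1270

For margin E ≤ 0.6:
n ≥ (z* · σ / E)²
n ≥ (2.576 · 8.3 / 0.6)²
n ≥ 1269.83

Minimum n = 1270 (rounding up)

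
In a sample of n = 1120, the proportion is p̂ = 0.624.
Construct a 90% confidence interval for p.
(0.600, 0.648)

Proportion CI:
SE = √(p̂(1-p̂)/n) = √(0.624 · 0.376 / 1120) = 0.01447

z* = 1.645
Margin = z* · SE = 1.645 · 0.01447 = 0.0238

CI: 0.624 ± 0.0238 = (0.600, 0.648)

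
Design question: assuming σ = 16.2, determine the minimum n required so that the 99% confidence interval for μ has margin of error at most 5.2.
n ≥ 65

For margin E ≤ 5.2:
n ≥ (z* · σ / E)²
n ≥ (2.576 · 16.2 / 5.2)²
n ≥ 64.40

Minimum n = 65 (rounding up)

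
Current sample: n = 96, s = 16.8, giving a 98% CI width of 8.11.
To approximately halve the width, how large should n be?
n ≈ 384

CI width ∝ 1/√n
To reduce width by factor 2, need √n to grow by 2 → need 2² = 4 times as many samples.

Current: n = 96, width = 8.11
New: n = 384, width ≈ 4.01

Width reduced by factor of 8.11/4.01 = 2.02.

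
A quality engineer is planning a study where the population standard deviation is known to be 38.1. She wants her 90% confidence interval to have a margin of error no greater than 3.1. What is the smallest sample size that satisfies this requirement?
n ≥ 409

For margin E ≤ 3.1:
n ≥ (z* · σ / E)²
n ≥ (1.645 · 38.1 / 3.1)²
n ≥ 408.75

Minimum n = 409 (rounding up)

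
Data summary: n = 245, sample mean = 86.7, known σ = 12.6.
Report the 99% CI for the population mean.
(84.63, 88.77)

z-interval (σ known):
z* = 2.576 for 99% confidence

Margin of error = z* · σ/√n = 2.576 · 12.6/√245 = 2.07

CI: (86.7 - 2.07, 86.7 + 2.07) = (84.63, 88.77)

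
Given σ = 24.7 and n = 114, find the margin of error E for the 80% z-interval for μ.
Margin of error = 2.97

Margin of error = z* · σ/√n
= 1.282 · 24.7/√114
= 1.282 · 24.7/10.6771
= 2.97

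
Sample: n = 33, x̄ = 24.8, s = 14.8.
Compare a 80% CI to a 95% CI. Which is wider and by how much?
95% CI is wider by 3.76

df = 32
80% CI: t* = 1.309, (21.43, 28.17), width = 2 · t* · s/√n = 6.74
95% CI: t* = 2.037, (19.55, 30.05), width = 2 · t* · s/√n = 10.50

The 95% CI is wider by 10.50 - 6.74 = 3.76.
Higher confidence requires a wider interval.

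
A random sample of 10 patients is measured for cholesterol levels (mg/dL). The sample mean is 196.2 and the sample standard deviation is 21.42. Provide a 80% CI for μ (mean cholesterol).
(186.83, 205.57)

t-interval (σ unknown):
df = n - 1 = 9
t* = 1.383 for 80% confidence

Margin of error = t* · s/√n = 1.383 · 21.42/√10 = 9.37

CI: (186.83, 205.57)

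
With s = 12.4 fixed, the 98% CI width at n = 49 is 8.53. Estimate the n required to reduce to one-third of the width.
n ≈ 441

CI width ∝ 1/√n
To reduce width by factor 3, need √n to grow by 3 → need 3² = 9 times as many samples.

Current: n = 49, width = 8.53
New: n = 441, width ≈ 2.76

Width reduced by factor of 8.53/2.76 = 3.09.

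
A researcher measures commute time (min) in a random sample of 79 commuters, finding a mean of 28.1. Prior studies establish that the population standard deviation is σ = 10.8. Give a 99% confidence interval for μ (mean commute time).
(24.97, 31.23)

z-interval (σ known):
z* = 2.576 for 99% confidence

Margin of error = z* · σ/√n = 2.576 · 10.8/√79 = 3.13

CI: (28.1 - 3.13, 28.1 + 3.13) = (24.97, 31.23)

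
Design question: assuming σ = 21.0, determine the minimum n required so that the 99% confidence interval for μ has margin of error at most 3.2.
n ≥ 286

For margin E ≤ 3.2:
n ≥ (z* · σ / E)²
n ≥ (2.576 · 21.0 / 3.2)²
n ≥ 285.78

Minimum n = 286 (rounding up)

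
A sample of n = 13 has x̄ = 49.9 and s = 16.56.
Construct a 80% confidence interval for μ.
(43.67, 56.13)

t-interval (σ unknown):
df = n - 1 = 12
t* = 1.356 for 80% confidence

Margin of error = t* · s/√n = 1.356 · 16.56/√13 = 6.23

CI: (43.67, 56.13)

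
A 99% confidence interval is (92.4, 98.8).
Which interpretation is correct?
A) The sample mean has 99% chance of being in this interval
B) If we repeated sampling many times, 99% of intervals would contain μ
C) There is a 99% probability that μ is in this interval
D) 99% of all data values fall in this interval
B

A) Wrong — x̄ is observed and sits in the interval by construction.
B) Correct — this is the frequentist long-run coverage interpretation.
C) Wrong — μ is fixed; the randomness lives in the interval, not in μ.
D) Wrong — a CI is about the parameter μ, not individual data values.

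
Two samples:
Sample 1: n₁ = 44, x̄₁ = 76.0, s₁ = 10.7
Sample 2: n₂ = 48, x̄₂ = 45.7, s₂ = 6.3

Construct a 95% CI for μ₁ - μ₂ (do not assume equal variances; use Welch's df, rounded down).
(26.61, 33.99)

Difference: x̄₁ - x̄₂ = 30.30
SE = √(s₁²/n₁ + s₂²/n₂) = √(10.7²/44 + 6.3²/48) = 1.8517
df = 68.36 → 68 (Welch–Satterthwaite, rounded down)
t* = 1.995

CI: 30.30 ± 1.995 · 1.8517 = 30.30 ± 3.69 = (26.61, 33.99)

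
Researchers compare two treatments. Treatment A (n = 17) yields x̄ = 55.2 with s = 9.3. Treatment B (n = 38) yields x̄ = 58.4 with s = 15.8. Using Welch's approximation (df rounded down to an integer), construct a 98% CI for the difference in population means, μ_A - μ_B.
(-11.42, 5.02)

Difference: x̄₁ - x̄₂ = -3.20
SE = √(s₁²/n₁ + s₂²/n₂) = √(9.3²/17 + 15.8²/38) = 3.4143
df = 48.81 → 48 (Welch–Satterthwaite, rounded down)
t* = 2.407

CI: -3.20 ± 2.407 · 3.4143 = -3.20 ± 8.22 = (-11.42, 5.02)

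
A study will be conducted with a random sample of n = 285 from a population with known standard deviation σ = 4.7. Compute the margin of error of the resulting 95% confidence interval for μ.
Margin of error = 0.55

Margin of error = z* · σ/√n
= 1.960 · 4.7/√285
= 1.960 · 4.7/16.8819
= 0.55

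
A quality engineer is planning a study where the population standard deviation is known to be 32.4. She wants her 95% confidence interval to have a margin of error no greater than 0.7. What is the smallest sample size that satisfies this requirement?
n ≥ 8231

For margin E ≤ 0.7:
n ≥ (z* · σ / E)²
n ≥ (1.960 · 32.4 / 0.7)²
n ≥ 8230.12

Minimum n = 8231 (rounding up)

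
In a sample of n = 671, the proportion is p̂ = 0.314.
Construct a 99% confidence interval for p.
(0.268, 0.360)

Proportion CI:
SE = √(p̂(1-p̂)/n) = √(0.314 · 0.686 / 671) = 0.01792

z* = 2.576
Margin = z* · SE = 2.576 · 0.01792 = 0.0462

CI: 0.314 ± 0.0462 = (0.268, 0.360)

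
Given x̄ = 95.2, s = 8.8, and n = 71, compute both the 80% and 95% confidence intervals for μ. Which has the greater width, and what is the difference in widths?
95% CI is wider by 1.46

df = 70
80% CI: t* = 1.294, (93.85, 96.55), width = 2 · t* · s/√n = 2.70
95% CI: t* = 1.994, (93.12, 97.28), width = 2 · t* · s/√n = 4.16

The 95% CI is wider by 4.16 - 2.70 = 1.46.
Higher confidence requires a wider interval.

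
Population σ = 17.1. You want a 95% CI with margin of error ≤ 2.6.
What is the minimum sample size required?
n ≥ 167

For margin E ≤ 2.6:
n ≥ (z* · σ / E)²
n ≥ (1.960 · 17.1 / 2.6)²
n ≥ 166.17

Minimum n = 167 (rounding up)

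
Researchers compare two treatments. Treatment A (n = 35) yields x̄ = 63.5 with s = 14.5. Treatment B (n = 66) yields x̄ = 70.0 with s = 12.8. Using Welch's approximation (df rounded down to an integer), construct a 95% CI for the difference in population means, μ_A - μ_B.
(-12.32, -0.68)

Difference: x̄₁ - x̄₂ = -6.50
SE = √(s₁²/n₁ + s₂²/n₂) = √(14.5²/35 + 12.8²/66) = 2.9137
df = 62.34 → 62 (Welch–Satterthwaite, rounded down)
t* = 1.999

CI: -6.50 ± 1.999 · 2.9137 = -6.50 ± 5.82 = (-12.32, -0.68)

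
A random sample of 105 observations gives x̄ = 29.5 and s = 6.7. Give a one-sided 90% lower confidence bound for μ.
μ ≥ 28.66

Lower bound (one-sided):
t* = 1.290 (one-sided for 90%)
Lower bound = x̄ - t* · s/√n = 29.5 - 1.290 · 6.7/√105 = 28.66

We are 90% confident that μ ≥ 28.66.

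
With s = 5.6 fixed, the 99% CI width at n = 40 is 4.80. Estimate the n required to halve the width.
n ≈ 160

CI width ∝ 1/√n
To reduce width by factor 2, need √n to grow by 2 → need 2² = 4 times as many samples.

Current: n = 40, width = 4.80
New: n = 160, width ≈ 2.31

Width reduced by factor of 4.80/2.31 = 2.08.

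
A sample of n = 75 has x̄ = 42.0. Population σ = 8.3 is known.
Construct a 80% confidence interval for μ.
(40.77, 43.23)

z-interval (σ known):
z* = 1.282 for 80% confidence

Margin of error = z* · σ/√n = 1.282 · 8.3/√75 = 1.23

CI: (42.0 - 1.23, 42.0 + 1.23) = (40.77, 43.23)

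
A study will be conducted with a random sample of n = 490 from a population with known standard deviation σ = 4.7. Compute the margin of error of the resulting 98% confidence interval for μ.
Margin of error = 0.49

Margin of error = z* · σ/√n
= 2.326 · 4.7/√490
= 2.326 · 4.7/22.1359
= 0.49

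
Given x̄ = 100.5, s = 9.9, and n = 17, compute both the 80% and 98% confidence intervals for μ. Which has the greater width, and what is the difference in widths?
98% CI is wider by 5.98

df = 16
80% CI: t* = 1.337, (97.29, 103.71), width = 2 · t* · s/√n = 6.42
98% CI: t* = 2.583, (94.30, 106.70), width = 2 · t* · s/√n = 12.40

The 98% CI is wider by 12.40 - 6.42 = 5.98.
Higher confidence requires a wider interval.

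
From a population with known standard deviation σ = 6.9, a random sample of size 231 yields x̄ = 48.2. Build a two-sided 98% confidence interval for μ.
(47.14, 49.26)

z-interval (σ known):
z* = 2.326 for 98% confidence

Margin of error = z* · σ/√n = 2.326 · 6.9/√231 = 1.06

CI: (48.2 - 1.06, 48.2 + 1.06) = (47.14, 49.26)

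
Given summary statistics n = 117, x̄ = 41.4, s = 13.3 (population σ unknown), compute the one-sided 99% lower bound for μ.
μ ≥ 38.50

Lower bound (one-sided):
t* = 2.359 (one-sided for 99%)
Lower bound = x̄ - t* · s/√n = 41.4 - 2.359 · 13.3/√117 = 38.50

We are 99% confident that μ ≥ 38.50.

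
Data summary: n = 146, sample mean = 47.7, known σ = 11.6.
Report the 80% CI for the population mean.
(46.47, 48.93)

z-interval (σ known):
z* = 1.282 for 80% confidence

Margin of error = z* · σ/√n = 1.282 · 11.6/√146 = 1.23

CI: (47.7 - 1.23, 47.7 + 1.23) = (46.47, 48.93)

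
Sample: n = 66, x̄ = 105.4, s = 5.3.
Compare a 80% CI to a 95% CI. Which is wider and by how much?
95% CI is wider by 0.92

df = 65
80% CI: t* = 1.295, (104.56, 106.24), width = 2 · t* · s/√n = 1.69
95% CI: t* = 1.997, (104.10, 106.70), width = 2 · t* · s/√n = 2.61

The 95% CI is wider by 2.61 - 1.69 = 0.92.
Higher confidence requires a wider interval.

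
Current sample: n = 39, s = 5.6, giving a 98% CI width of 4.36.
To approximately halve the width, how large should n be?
n ≈ 156

CI width ∝ 1/√n
To reduce width by factor 2, need √n to grow by 2 → need 2² = 4 times as many samples.

Current: n = 39, width = 4.36
New: n = 156, width ≈ 2.11

Width reduced by factor of 4.36/2.11 = 2.07.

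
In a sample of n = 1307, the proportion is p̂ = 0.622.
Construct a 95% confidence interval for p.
(0.596, 0.648)

Proportion CI:
SE = √(p̂(1-p̂)/n) = √(0.622 · 0.378 / 1307) = 0.01341

z* = 1.960
Margin = z* · SE = 1.960 · 0.01341 = 0.0263

CI: 0.622 ± 0.0263 = (0.596, 0.648)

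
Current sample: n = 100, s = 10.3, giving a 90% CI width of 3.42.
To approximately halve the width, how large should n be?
n ≈ 400

CI width ∝ 1/√n
To reduce width by factor 2, need √n to grow by 2 → need 2² = 4 times as many samples.

Current: n = 100, width = 3.42
New: n = 400, width ≈ 1.70

Width reduced by factor of 3.42/1.70 = 2.01.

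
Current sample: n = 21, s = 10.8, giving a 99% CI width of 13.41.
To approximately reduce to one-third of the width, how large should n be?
n ≈ 189

CI width ∝ 1/√n
To reduce width by factor 3, need √n to grow by 3 → need 3² = 9 times as many samples.

Current: n = 21, width = 13.41
New: n = 189, width ≈ 4.09

Width reduced by factor of 13.41/4.09 = 3.28.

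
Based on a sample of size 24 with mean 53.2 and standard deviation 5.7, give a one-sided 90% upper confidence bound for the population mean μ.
μ ≤ 54.73

Upper bound (one-sided):
t* = 1.319 (one-sided for 90%)
Upper bound = x̄ + t* · s/√n = 53.2 + 1.319 · 5.7/√24 = 54.73

We are 90% confident that μ ≤ 54.73.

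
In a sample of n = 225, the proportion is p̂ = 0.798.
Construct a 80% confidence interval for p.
(0.764, 0.832)

Proportion CI:
SE = √(p̂(1-p̂)/n) = √(0.798 · 0.202 / 225) = 0.02677

z* = 1.282
Margin = z* · SE = 1.282 · 0.02677 = 0.0343

CI: 0.798 ± 0.0343 = (0.764, 0.832)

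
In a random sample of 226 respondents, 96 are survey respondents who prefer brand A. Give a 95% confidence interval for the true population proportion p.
(0.360, 0.489)

Proportion CI:
p̂ = 96/226 = 0.42478
SE = √(p̂(1-p̂)/n) = √(0.42478 · 0.57522 / 226) = 0.03288

z* = 1.960
Margin = z* · SE = 1.960 · 0.03288 = 0.0644

CI: 0.42478 ± 0.0644 = (0.360, 0.489)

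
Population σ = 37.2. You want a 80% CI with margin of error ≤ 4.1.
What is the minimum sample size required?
n ≥ 136

For margin E ≤ 4.1:
n ≥ (z* · σ / E)²
n ≥ (1.282 · 37.2 / 4.1)²
n ≥ 135.30

Minimum n = 136 (rounding up)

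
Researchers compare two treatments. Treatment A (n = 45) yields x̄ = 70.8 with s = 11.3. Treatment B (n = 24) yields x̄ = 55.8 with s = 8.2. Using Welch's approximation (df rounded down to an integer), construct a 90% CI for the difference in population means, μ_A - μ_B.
(11.03, 18.97)

Difference: x̄₁ - x̄₂ = 15.00
SE = √(s₁²/n₁ + s₂²/n₂) = √(11.3²/45 + 8.2²/24) = 2.3747
df = 60.66 → 60 (Welch–Satterthwaite, rounded down)
t* = 1.671

CI: 15.00 ± 1.671 · 2.3747 = 15.00 ± 3.97 = (11.03, 18.97)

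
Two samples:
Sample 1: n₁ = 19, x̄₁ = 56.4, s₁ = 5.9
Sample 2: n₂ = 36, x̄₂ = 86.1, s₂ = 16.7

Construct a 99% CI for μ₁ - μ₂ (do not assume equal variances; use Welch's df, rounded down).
(-38.00, -21.40)

Difference: x̄₁ - x̄₂ = -29.70
SE = √(s₁²/n₁ + s₂²/n₂) = √(5.9²/19 + 16.7²/36) = 3.0950
df = 48.26 → 48 (Welch–Satterthwaite, rounded down)
t* = 2.682

CI: -29.70 ± 2.682 · 3.0950 = -29.70 ± 8.30 = (-38.00, -21.40)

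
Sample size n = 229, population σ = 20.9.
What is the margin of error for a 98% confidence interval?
Margin of error = 3.21

Margin of error = z* · σ/√n
= 2.326 · 20.9/√229
= 2.326 · 20.9/15.1327
= 3.21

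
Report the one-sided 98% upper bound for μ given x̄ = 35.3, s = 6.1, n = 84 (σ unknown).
μ ≤ 36.69

Upper bound (one-sided):
t* = 2.087 (one-sided for 98%)
Upper bound = x̄ + t* · s/√n = 35.3 + 2.087 · 6.1/√84 = 36.69

We are 98% confident that μ ≤ 36.69.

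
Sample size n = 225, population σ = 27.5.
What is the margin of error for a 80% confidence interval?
Margin of error = 2.35

Margin of error = z* · σ/√n
= 1.282 · 27.5/√225
= 1.282 · 27.5/15.0000
= 2.35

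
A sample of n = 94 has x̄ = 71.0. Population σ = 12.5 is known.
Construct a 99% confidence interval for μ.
(67.68, 74.32)

z-interval (σ known):
z* = 2.576 for 99% confidence

Margin of error = z* · σ/√n = 2.576 · 12.5/√94 = 3.32

CI: (71.0 - 3.32, 71.0 + 3.32) = (67.68, 74.32)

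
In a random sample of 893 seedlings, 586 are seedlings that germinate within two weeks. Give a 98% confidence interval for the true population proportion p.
(0.619, 0.693)

Proportion CI:
p̂ = 586/893 = 0.65622
SE = √(p̂(1-p̂)/n) = √(0.65622 · 0.34378 / 893) = 0.01589

z* = 2.326
Margin = z* · SE = 2.326 · 0.01589 = 0.0370

CI: 0.65622 ± 0.0370 = (0.619, 0.693)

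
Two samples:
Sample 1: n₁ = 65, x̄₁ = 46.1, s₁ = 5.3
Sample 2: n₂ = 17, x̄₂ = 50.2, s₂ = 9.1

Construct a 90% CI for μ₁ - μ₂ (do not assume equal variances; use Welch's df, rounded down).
(-8.09, -0.11)

Difference: x̄₁ - x̄₂ = -4.10
SE = √(s₁²/n₁ + s₂²/n₂) = √(5.3²/65 + 9.1²/17) = 2.3029
df = 18.93 → 18 (Welch–Satterthwaite, rounded down)
t* = 1.734

CI: -4.10 ± 1.734 · 2.3029 = -4.10 ± 3.99 = (-8.09, -0.11)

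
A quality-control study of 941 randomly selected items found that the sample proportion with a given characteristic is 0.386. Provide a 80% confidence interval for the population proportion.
(0.366, 0.406)

Proportion CI:
SE = √(p̂(1-p̂)/n) = √(0.386 · 0.614 / 941) = 0.01587

z* = 1.282
Margin = z* · SE = 1.282 · 0.01587 = 0.0203

CI: 0.386 ± 0.0203 = (0.366, 0.406)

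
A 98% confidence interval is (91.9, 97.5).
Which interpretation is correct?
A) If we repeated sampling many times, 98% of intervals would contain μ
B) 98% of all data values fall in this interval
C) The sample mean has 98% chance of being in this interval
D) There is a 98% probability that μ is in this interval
A

A) Correct — this is the frequentist long-run coverage interpretation.
B) Wrong — a CI is about the parameter μ, not individual data values.
C) Wrong — x̄ is observed and sits in the interval by construction.
D) Wrong — μ is fixed; the randomness lives in the interval, not in μ.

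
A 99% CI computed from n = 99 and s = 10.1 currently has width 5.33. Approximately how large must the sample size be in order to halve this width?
n ≈ 396

CI width ∝ 1/√n
To reduce width by factor 2, need √n to grow by 2 → need 2² = 4 times as many samples.

Current: n = 99, width = 5.33
New: n = 396, width ≈ 2.63

Width reduced by factor of 5.33/2.63 = 2.03.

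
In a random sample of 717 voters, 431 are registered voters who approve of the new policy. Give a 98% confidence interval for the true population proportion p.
(0.559, 0.644)

Proportion CI:
p̂ = 431/717 = 0.60112
SE = √(p̂(1-p̂)/n) = √(0.60112 · 0.39888 / 717) = 0.01829

z* = 2.326
Margin = z* · SE = 2.326 · 0.01829 = 0.0425

CI: 0.60112 ± 0.0425 = (0.559, 0.644)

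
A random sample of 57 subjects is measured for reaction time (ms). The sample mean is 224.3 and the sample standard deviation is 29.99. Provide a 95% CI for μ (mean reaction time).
(216.34, 232.26)

t-interval (σ unknown):
df = n - 1 = 56
t* = 2.003 for 95% confidence

Margin of error = t* · s/√n = 2.003 · 29.99/√57 = 7.96

CI: (216.34, 232.26)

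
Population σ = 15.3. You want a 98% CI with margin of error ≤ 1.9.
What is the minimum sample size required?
n ≥ 351

For margin E ≤ 1.9:
n ≥ (z* · σ / E)²
n ≥ (2.326 · 15.3 / 1.9)²
n ≥ 350.83

Minimum n = 351 (rounding up)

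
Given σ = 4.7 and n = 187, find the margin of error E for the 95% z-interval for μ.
Margin of error = 0.67

Margin of error = z* · σ/√n
= 1.960 · 4.7/√187
= 1.960 · 4.7/13.6748
= 0.67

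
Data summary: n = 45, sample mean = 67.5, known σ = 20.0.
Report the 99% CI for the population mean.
(59.82, 75.18)

z-interval (σ known):
z* = 2.576 for 99% confidence

Margin of error = z* · σ/√n = 2.576 · 20.0/√45 = 7.68

CI: (67.5 - 7.68, 67.5 + 7.68) = (59.82, 75.18)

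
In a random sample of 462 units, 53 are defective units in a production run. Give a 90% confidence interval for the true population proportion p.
(0.090, 0.139)

Proportion CI:
p̂ = 53/462 = 0.11472
SE = √(p̂(1-p̂)/n) = √(0.11472 · 0.88528 / 462) = 0.01483

z* = 1.645
Margin = z* · SE = 1.645 · 0.01483 = 0.0244

CI: 0.11472 ± 0.0244 = (0.090, 0.139)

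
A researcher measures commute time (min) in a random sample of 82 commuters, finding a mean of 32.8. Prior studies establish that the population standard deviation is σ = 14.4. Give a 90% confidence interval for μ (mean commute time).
(30.18, 35.42)

z-interval (σ known):
z* = 1.645 for 90% confidence

Margin of error = z* · σ/√n = 1.645 · 14.4/√82 = 2.62

CI: (32.8 - 2.62, 32.8 + 2.62) = (30.18, 35.42)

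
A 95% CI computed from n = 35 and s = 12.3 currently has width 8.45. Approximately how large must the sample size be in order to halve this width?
n ≈ 140

CI width ∝ 1/√n
To reduce width by factor 2, need √n to grow by 2 → need 2² = 4 times as many samples.

Current: n = 35, width = 8.45
New: n = 140, width ≈ 4.11

Width reduced by factor of 8.45/4.11 = 2.06.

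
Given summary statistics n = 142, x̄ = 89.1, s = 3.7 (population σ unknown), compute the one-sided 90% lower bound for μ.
μ ≥ 88.70

Lower bound (one-sided):
t* = 1.288 (one-sided for 90%)
Lower bound = x̄ - t* · s/√n = 89.1 - 1.288 · 3.7/√142 = 88.70

We are 90% confident that μ ≥ 88.70.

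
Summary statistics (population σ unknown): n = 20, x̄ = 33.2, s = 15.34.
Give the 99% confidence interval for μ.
(23.39, 43.01)

t-interval (σ unknown):
df = n - 1 = 19
t* = 2.861 for 99% confidence

Margin of error = t* · s/√n = 2.861 · 15.34/√20 = 9.81

CI: (23.39, 43.01)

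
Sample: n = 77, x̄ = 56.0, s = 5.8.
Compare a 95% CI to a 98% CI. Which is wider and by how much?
98% CI is wider by 0.51

df = 76
95% CI: t* = 1.992, (54.68, 57.32), width = 2 · t* · s/√n = 2.63
98% CI: t* = 2.376, (54.43, 57.57), width = 2 · t* · s/√n = 3.14

The 98% CI is wider by 3.14 - 2.63 = 0.51.
Higher confidence requires a wider interval.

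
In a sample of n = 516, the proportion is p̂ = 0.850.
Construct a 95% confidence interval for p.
(0.819, 0.881)

Proportion CI:
SE = √(p̂(1-p̂)/n) = √(0.850 · 0.150 / 516) = 0.01572

z* = 1.960
Margin = z* · SE = 1.960 · 0.01572 = 0.0308

CI: 0.850 ± 0.0308 = (0.819, 0.881)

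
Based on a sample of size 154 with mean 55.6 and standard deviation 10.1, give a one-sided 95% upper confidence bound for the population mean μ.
μ ≤ 56.95

Upper bound (one-sided):
t* = 1.655 (one-sided for 95%)
Upper bound = x̄ + t* · s/√n = 55.6 + 1.655 · 10.1/√154 = 56.95

We are 95% confident that μ ≤ 56.95.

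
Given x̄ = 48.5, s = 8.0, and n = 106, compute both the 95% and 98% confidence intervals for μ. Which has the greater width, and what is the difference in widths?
98% CI is wider by 0.59

df = 105
95% CI: t* = 1.983, (46.96, 50.04), width = 2 · t* · s/√n = 3.08
98% CI: t* = 2.362, (46.66, 50.34), width = 2 · t* · s/√n = 3.67

The 98% CI is wider by 3.67 - 3.08 = 0.59.
Higher confidence requires a wider interval.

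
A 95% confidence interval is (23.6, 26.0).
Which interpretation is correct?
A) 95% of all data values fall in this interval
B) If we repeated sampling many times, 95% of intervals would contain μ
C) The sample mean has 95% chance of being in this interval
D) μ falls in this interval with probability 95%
B

A) Wrong — a CI is about the parameter μ, not individual data values.
B) Correct — this is the frequentist long-run coverage interpretation.
C) Wrong — x̄ is observed and sits in the interval by construction.
D) Wrong — μ is fixed; the randomness lives in the interval, not in μ.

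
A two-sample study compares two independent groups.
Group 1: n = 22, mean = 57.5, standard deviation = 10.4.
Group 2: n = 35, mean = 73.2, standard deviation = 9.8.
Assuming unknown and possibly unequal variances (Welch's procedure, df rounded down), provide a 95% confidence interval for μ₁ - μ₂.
(-21.29, -10.11)

Difference: x̄₁ - x̄₂ = -15.70
SE = √(s₁²/n₁ + s₂²/n₂) = √(10.4²/22 + 9.8²/35) = 2.7677
df = 42.76 → 42 (Welch–Satterthwaite, rounded down)
t* = 2.018

CI: -15.70 ± 2.018 · 2.7677 = -15.70 ± 5.59 = (-21.29, -10.11)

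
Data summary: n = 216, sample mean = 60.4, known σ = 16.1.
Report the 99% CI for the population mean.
(57.58, 63.22)

z-interval (σ known):
z* = 2.576 for 99% confidence

Margin of error = z* · σ/√n = 2.576 · 16.1/√216 = 2.82

CI: (60.4 - 2.82, 60.4 + 2.82) = (57.58, 63.22)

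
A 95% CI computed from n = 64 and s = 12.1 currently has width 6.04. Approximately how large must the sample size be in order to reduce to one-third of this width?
n ≈ 576

CI width ∝ 1/√n
To reduce width by factor 3, need √n to grow by 3 → need 3² = 9 times as many samples.

Current: n = 64, width = 6.04
New: n = 576, width ≈ 1.98

Width reduced by factor of 6.04/1.98 = 3.05.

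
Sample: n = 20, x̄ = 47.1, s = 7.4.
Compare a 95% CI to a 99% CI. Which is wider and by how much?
99% CI is wider by 2.54

df = 19
95% CI: t* = 2.093, (43.64, 50.56), width = 2 · t* · s/√n = 6.93
99% CI: t* = 2.861, (42.37, 51.83), width = 2 · t* · s/√n = 9.47

The 99% CI is wider by 9.47 - 6.93 = 2.54.
Higher confidence requires a wider interval.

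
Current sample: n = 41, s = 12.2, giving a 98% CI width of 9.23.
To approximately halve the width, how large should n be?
n ≈ 164

CI width ∝ 1/√n
To reduce width by factor 2, need √n to grow by 2 → need 2² = 4 times as many samples.

Current: n = 41, width = 9.23
New: n = 164, width ≈ 4.48

Width reduced by factor of 9.23/4.48 = 2.06.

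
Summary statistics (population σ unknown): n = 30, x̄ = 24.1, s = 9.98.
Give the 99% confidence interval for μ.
(19.08, 29.12)

t-interval (σ unknown):
df = n - 1 = 29
t* = 2.756 for 99% confidence

Margin of error = t* · s/√n = 2.756 · 9.98/√30 = 5.02

CI: (19.08, 29.12)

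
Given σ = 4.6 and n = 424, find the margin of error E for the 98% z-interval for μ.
Margin of error = 0.52

Margin of error = z* · σ/√n
= 2.326 · 4.6/√424
= 2.326 · 4.6/20.5913
= 0.52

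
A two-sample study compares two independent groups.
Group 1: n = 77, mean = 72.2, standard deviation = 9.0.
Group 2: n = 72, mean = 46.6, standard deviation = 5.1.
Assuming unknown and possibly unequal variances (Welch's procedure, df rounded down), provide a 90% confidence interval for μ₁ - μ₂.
(23.63, 27.57)

Difference: x̄₁ - x̄₂ = 25.60
SE = √(s₁²/n₁ + s₂²/n₂) = √(9.0²/77 + 5.1²/72) = 1.1888
df = 121.79 → 121 (Welch–Satterthwaite, rounded down)
t* = 1.658

CI: 25.60 ± 1.658 · 1.1888 = 25.60 ± 1.97 = (23.63, 27.57)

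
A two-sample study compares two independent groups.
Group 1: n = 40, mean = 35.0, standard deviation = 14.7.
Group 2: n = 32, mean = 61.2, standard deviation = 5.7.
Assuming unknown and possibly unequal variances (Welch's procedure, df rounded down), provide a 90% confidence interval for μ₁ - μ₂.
(-30.44, -21.96)

Difference: x̄₁ - x̄₂ = -26.20
SE = √(s₁²/n₁ + s₂²/n₂) = √(14.7²/40 + 5.7²/32) = 2.5333
df = 52.70 → 52 (Welch–Satterthwaite, rounded down)
t* = 1.675

CI: -26.20 ± 1.675 · 2.5333 = -26.20 ± 4.24 = (-30.44, -21.96)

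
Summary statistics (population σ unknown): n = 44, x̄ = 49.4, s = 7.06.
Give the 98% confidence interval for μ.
(46.83, 51.97)

t-interval (σ unknown):
df = n - 1 = 43
t* = 2.416 for 98% confidence

Margin of error = t* · s/√n = 2.416 · 7.06/√44 = 2.57

CI: (46.83, 51.97)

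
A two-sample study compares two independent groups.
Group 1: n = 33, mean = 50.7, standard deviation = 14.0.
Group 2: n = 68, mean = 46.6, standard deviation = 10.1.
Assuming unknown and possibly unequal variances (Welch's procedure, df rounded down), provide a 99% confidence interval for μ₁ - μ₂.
(-3.22, 11.42)

Difference: x̄₁ - x̄₂ = 4.10
SE = √(s₁²/n₁ + s₂²/n₂) = √(14.0²/33 + 10.1²/68) = 2.7276
df = 48.72 → 48 (Welch–Satterthwaite, rounded down)
t* = 2.682

CI: 4.10 ± 2.682 · 2.7276 = 4.10 ± 7.32 = (-3.22, 11.42)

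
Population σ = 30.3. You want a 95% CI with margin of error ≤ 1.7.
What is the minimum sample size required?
n ≥ 1221

For margin E ≤ 1.7:
n ≥ (z* · σ / E)²
n ≥ (1.960 · 30.3 / 1.7)²
n ≥ 1220.39

Minimum n = 1221 (rounding up)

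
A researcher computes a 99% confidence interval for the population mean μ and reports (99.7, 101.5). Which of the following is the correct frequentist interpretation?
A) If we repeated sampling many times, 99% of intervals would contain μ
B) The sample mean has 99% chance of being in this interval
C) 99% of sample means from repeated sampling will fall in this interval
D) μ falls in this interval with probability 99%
A

A) Correct — this is the frequentist long-run coverage interpretation.
B) Wrong — x̄ is observed and sits in the interval by construction.
C) Wrong — coverage applies to intervals containing μ, not to future x̄ values.
D) Wrong — μ is fixed; the randomness lives in the interval, not in μ.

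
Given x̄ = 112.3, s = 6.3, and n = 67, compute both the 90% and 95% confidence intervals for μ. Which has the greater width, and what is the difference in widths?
95% CI is wider by 0.50

df = 66
90% CI: t* = 1.668, (111.02, 113.58), width = 2 · t* · s/√n = 2.57
95% CI: t* = 1.997, (110.76, 113.84), width = 2 · t* · s/√n = 3.07

The 95% CI is wider by 3.07 - 2.57 = 0.50.
Higher confidence requires a wider interval.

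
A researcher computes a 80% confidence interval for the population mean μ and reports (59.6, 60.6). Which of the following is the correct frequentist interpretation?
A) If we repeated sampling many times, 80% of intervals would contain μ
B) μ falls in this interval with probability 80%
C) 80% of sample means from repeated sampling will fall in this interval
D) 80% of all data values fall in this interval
A

A) Correct — this is the frequentist long-run coverage interpretation.
B) Wrong — μ is fixed; the randomness lives in the interval, not in μ.
C) Wrong — coverage applies to intervals containing μ, not to future x̄ values.
D) Wrong — a CI is about the parameter μ, not individual data values.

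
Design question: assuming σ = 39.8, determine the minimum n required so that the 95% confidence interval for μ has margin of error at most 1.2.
n ≥ 4226

For margin E ≤ 1.2:
n ≥ (z* · σ / E)²
n ≥ (1.960 · 39.8 / 1.2)²
n ≥ 4225.87

Minimum n = 4226 (rounding up)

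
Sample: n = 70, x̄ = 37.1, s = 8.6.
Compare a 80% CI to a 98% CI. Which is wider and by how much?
98% CI is wider by 2.24

df = 69
80% CI: t* = 1.294, (35.77, 38.43), width = 2 · t* · s/√n = 2.66
98% CI: t* = 2.382, (34.65, 39.55), width = 2 · t* · s/√n = 4.90

The 98% CI is wider by 4.90 - 2.66 = 2.24.
Higher confidence requires a wider interval.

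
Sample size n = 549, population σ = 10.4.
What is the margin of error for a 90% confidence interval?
Margin of error = 0.73

Margin of error = z* · σ/√n
= 1.645 · 10.4/√549
= 1.645 · 10.4/23.4307
= 0.73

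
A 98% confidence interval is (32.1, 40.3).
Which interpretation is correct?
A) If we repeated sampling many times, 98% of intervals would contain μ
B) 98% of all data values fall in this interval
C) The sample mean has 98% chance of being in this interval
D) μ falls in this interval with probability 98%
A

A) Correct — this is the frequentist long-run coverage interpretation.
B) Wrong — a CI is about the parameter μ, not individual data values.
C) Wrong — x̄ is observed and sits in the interval by construction.
D) Wrong — μ is fixed; the randomness lives in the interval, not in μ.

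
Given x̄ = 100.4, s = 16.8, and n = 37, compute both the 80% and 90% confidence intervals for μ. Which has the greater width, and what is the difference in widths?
90% CI is wider by 2.11

df = 36
80% CI: t* = 1.306, (96.79, 104.01), width = 2 · t* · s/√n = 7.21
90% CI: t* = 1.688, (95.74, 105.06), width = 2 · t* · s/√n = 9.32

The 90% CI is wider by 9.32 - 7.21 = 2.11.
Higher confidence requires a wider interval.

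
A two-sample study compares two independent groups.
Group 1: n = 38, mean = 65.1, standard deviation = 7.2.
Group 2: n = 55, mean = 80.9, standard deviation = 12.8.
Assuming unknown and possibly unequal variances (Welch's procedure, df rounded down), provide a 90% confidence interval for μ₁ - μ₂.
(-19.27, -12.33)

Difference: x̄₁ - x̄₂ = -15.80
SE = √(s₁²/n₁ + s₂²/n₂) = √(7.2²/38 + 12.8²/55) = 2.0840
df = 87.88 → 87 (Welch–Satterthwaite, rounded down)
t* = 1.663

CI: -15.80 ± 1.663 · 2.0840 = -15.80 ± 3.47 = (-19.27, -12.33)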